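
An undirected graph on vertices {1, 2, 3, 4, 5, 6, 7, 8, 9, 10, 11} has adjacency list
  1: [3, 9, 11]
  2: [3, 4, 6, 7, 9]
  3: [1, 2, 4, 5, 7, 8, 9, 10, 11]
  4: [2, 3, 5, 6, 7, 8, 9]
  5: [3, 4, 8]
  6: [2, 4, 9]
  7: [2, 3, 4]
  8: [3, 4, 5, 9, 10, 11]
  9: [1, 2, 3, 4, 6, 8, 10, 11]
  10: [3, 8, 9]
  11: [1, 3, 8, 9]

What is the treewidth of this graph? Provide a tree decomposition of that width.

Treewidth 3.
One optimal decomposition is:
Bags: B1 = {3, 4, 8, 9}  B2 = {2, 3, 4, 9}  B3 = {2, 4, 6, 9}  B4 = {3, 4, 5, 8}  B5 = {3, 8, 9, 11}  B6 = {2, 3, 4, 7}  B7 = {3, 8, 9, 10}  B8 = {1, 3, 9, 11}
Tree: B1–B2, B2–B3, B1–B4, B1–B5, B2–B6, B5–B7, B5–B8

The largest bag has 4 vertices, giving width 3; this decomposition certifies tw(G) ≤ 3. Conversely, {3, 8, 9, 10} is a clique of size 4, and the vertices of any clique must share a bag in every tree decomposition; so some bag has ≥ 4 vertices and tw(G) ≥ 3. Therefore the treewidth is 3.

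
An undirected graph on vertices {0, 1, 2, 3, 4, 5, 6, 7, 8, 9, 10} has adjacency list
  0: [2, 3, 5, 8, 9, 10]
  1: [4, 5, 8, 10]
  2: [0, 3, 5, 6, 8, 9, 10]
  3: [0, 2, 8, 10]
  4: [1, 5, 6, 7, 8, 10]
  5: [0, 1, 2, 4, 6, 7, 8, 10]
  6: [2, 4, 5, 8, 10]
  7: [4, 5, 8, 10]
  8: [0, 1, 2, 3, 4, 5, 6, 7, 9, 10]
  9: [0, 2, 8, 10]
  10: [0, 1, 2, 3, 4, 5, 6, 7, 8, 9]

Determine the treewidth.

4

A width-4 tree decomposition is:
Bags: B1 = {0, 2, 5, 8, 10}  B2 = {2, 5, 6, 8, 10}  B3 = {4, 5, 6, 8, 10}  B4 = {0, 2, 3, 8, 10}  B5 = {1, 4, 5, 8, 10}  B6 = {0, 2, 8, 9, 10}  B7 = {4, 5, 7, 8, 10}
Tree: B1–B2, B2–B3, B1–B4, B3–B5, B1–B6, B5–B7
Each bag holds 5 vertices, so the decomposition has width 4, which upper-bounds the treewidth. On the other hand G contains the 5-clique {0, 2, 8, 9, 10}. A clique must lie in a single bag of any decomposition, so no decomposition can have width below 4. The upper and lower bounds meet at 4, so that is the treewidth.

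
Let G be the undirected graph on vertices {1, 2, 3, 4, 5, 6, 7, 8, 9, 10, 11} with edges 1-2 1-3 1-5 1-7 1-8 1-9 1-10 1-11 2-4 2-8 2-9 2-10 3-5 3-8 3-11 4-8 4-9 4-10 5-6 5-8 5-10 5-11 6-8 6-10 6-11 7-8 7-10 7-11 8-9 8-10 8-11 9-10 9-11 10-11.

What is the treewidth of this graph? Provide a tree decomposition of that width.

The largest bag has 5 vertices, giving width 4; this decomposition certifies tw(G) ≤ 4. On the other hand G contains the 5-clique {1, 2, 8, 9, 10}. A clique must lie in a single bag of any decomposition, so no decomposition can have width below 4. Combining the bounds, tw(G) = 4.

Treewidth 4.
One such decomposition:
Bags: B1 = {1, 8, 9, 10, 11}  B2 = {1, 5, 8, 10, 11}  B3 = {1, 7, 8, 10, 11}  B4 = {5, 6, 8, 10, 11}  B5 = {1, 2, 8, 9, 10}  B6 = {1, 3, 5, 8, 11}  B7 = {2, 4, 8, 9, 10}
Tree: B1–B2, B2–B3, B2–B4, B1–B5, B2–B6, B5–B7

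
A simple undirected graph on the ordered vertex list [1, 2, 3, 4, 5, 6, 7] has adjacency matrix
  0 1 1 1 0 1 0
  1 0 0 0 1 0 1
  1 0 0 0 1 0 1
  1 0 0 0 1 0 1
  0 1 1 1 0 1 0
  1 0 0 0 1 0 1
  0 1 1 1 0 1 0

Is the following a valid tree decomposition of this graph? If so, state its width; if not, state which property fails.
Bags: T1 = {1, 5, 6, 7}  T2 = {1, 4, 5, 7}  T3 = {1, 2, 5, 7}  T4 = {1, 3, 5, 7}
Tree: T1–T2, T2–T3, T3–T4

Yes; width 3.

Checking the three conditions: (i) the bags cover all of {1, 2, 3, 4, 5, 6, 7}; (ii) for each edge, some bag contains both endpoints; (iii) the bags containing any fixed vertex form a subtree. All hold, so the decomposition is valid with width 4 − 1 = 3.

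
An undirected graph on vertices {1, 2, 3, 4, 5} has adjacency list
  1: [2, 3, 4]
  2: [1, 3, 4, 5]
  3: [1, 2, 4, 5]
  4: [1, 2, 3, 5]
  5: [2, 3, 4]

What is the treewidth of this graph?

3

A width-3 tree decomposition is:
Bags: B1 = {1, 2, 3, 4}  B2 = {2, 3, 4, 5}
Tree: B1–B2
Each bag holds 4 vertices, so the decomposition has width 3, which upper-bounds the treewidth. On the other hand G contains the 4-clique {1, 2, 3, 4}. A clique must lie in a single bag of any decomposition, so no decomposition can have width below 3. Therefore the treewidth is 3.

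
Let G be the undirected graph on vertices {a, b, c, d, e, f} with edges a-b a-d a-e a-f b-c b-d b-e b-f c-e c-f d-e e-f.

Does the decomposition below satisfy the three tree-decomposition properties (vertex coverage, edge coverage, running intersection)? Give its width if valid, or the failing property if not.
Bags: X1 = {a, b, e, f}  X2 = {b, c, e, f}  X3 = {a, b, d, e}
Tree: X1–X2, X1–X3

Yes; width 3.

Checking the three conditions: (i) the bags cover all of {a, b, c, d, e, f}; (ii) for each edge, some bag contains both endpoints; (iii) the bags containing any fixed vertex form a subtree. All hold, so the decomposition is valid with width 4 − 1 = 3.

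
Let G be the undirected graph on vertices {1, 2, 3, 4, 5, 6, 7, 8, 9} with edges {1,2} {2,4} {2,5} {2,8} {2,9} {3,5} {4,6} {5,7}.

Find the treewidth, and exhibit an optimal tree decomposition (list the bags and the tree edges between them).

Treewidth 1.
Bags: B1 = {5, 7}  B2 = {2, 5}  B3 = {2, 9}  B4 = {2, 4}  B5 = {3, 5}  B6 = {4, 6}  B7 = {2, 8}  B8 = {1, 2}
Tree: B1–B2, B2–B3, B2–B4, B1–B5, B4–B6, B4–B7, B3–B8

Every bag has size at most 2, so the width is 2 − 1 = 1 and tw(G) ≤ 1. Since G has at least one edge (e.g. 5–7), it is not an edgeless graph, so tw(G) ≥ 1. Hence tw(G) = 1 exactly.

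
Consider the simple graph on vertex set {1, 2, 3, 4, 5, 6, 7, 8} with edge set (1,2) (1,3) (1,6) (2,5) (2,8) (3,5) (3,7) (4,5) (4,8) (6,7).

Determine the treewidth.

2

A width-2 tree decomposition is:
Bags: B1 = {2, 4, 8}  B2 = {2, 4, 5}  B3 = {1, 2, 5}  B4 = {1, 3, 5}  B5 = {1, 3, 6}  B6 = {3, 6, 7}
Tree: B1–B2, B2–B3, B3–B4, B4–B5, B5–B6
Every bag has size at most 3, so the width is 3 − 1 = 2 and tw(G) ≤ 2. Since 8–4–5–2–8 is a cycle in G, G is not acyclic. Forests are exactly the graphs of treewidth ≤ 1, so tw(G) ≥ 2. Combining the bounds, tw(G) = 2.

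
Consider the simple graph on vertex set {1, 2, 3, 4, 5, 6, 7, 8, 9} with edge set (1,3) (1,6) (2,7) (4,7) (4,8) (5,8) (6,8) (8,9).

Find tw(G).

A width-1 tree decomposition is:
Bags: B1 = {4, 8}  B2 = {4, 7}  B3 = {6, 8}  B4 = {2, 7}  B5 = {1, 6}  B6 = {1, 3}  B7 = {5, 8}  B8 = {8, 9}
Tree: B1–B2, B1–B3, B2–B4, B3–B5, B5–B6, B3–B7, B3–B8
Each bag holds 2 vertices, so the decomposition has width 1, which upper-bounds the treewidth. G has an edge, so its treewidth is at least 1. Therefore the treewidth is 1.

1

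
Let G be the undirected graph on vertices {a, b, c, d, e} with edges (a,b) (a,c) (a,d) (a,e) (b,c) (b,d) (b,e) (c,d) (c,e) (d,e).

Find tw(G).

4

A width-4 tree decomposition is:
Bags: B1 = {a, b, c, d, e}
Tree: (single bag)
A single bag containing all 5 vertices is trivially a valid decomposition of width 4. On the other hand G contains the 5-clique {a, b, c, d, e}. A clique must lie in a single bag of any decomposition, so no decomposition can have width below 4. Therefore the treewidth is 4.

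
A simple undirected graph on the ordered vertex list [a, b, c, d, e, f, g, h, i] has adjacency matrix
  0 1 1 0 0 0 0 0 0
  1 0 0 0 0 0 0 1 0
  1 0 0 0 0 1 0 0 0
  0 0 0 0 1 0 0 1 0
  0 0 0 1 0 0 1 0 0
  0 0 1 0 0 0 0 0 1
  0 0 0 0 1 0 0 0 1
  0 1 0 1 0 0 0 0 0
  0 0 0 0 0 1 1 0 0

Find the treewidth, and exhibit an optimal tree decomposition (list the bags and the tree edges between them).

Treewidth 2.
One such decomposition:
Bags: B1 = {a, b, h}  B2 = {a, d, h}  B3 = {a, d, e}  B4 = {a, e, g}  B5 = {a, g, i}  B6 = {a, f, i}  B7 = {a, c, f}
Tree: B1–B2, B2–B3, B3–B4, B4–B5, B5–B6, B6–B7

Every bag has size at most 3, so the width is 3 − 1 = 2 and tw(G) ≤ 2. The edges a–b–h–d–e–g–i–f–c–a form a cycle, so G is not a tree and its treewidth is at least 2. Hence tw(G) = 2 exactly.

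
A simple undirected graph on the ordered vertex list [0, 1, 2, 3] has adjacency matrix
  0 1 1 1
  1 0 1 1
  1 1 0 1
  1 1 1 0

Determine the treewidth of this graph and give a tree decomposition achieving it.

Treewidth 3.
Bags: B1 = {0, 1, 2, 3}
Tree: (single bag)

With just one bag of size 4, the width is 4 − 1 = 3, so tw(G) ≤ 3. On the other hand G contains the 4-clique {0, 1, 2, 3}. A clique must lie in a single bag of any decomposition, so no decomposition can have width below 3. Combining the bounds, tw(G) = 3.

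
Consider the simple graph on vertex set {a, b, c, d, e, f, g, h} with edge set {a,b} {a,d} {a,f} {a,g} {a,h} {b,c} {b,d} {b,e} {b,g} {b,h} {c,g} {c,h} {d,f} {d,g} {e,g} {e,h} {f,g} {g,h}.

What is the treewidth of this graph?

A width-3 tree decomposition is:
Bags: B1 = {a, b, g, h}  B2 = {b, c, g, h}  B3 = {a, b, d, g}  B4 = {b, e, g, h}  B5 = {a, d, f, g}
Tree: B1–B2, B1–B3, B1–B4, B3–B5
Every bag has size at most 4, so the width is 4 − 1 = 3 and tw(G) ≤ 3. Conversely, {a, d, f, g} is a clique of size 4, and the vertices of any clique must share a bag in every tree decomposition; so some bag has ≥ 4 vertices and tw(G) ≥ 3. Therefore the treewidth is 3.

3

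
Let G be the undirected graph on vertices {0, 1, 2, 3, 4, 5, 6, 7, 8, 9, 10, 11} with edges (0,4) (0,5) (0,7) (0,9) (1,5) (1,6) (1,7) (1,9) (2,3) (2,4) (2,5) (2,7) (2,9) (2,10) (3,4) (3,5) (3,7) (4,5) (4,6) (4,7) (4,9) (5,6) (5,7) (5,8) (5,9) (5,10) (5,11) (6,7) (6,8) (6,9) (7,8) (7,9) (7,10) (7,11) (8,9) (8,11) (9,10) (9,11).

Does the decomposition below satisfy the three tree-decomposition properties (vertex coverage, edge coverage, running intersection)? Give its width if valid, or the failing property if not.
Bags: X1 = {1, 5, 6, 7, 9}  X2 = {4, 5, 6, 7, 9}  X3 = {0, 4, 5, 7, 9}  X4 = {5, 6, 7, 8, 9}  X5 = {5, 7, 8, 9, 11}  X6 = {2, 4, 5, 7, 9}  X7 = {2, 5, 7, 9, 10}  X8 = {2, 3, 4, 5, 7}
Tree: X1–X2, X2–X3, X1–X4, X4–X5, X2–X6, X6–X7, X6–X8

Yes; width 4.

Vertex coverage: the bags together contain {0, 1, 2, 3, 4, 5, 6, 7, 8, 9, 10, 11}, the full vertex set. Edge coverage: each edge of G has both endpoints in at least one bag. Running intersection: for every vertex, the bags containing it form a connected subtree. All three properties hold, so this is a valid tree decomposition of width max|bag| − 1 = 4, and hence tw(G) ≤ 4.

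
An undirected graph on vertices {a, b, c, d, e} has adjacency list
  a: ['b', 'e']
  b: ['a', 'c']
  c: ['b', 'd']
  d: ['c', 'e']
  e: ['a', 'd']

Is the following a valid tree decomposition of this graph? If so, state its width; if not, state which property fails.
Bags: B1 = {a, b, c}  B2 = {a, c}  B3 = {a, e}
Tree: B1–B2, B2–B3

No — vertex d appears in no bag.

A tree decomposition must satisfy three properties: every vertex lies in some bag; for every edge, both endpoints lie together in some bag; and for every vertex, the bags containing it form a connected subtree. Here vertex d appears in no bag, so the decomposition is invalid.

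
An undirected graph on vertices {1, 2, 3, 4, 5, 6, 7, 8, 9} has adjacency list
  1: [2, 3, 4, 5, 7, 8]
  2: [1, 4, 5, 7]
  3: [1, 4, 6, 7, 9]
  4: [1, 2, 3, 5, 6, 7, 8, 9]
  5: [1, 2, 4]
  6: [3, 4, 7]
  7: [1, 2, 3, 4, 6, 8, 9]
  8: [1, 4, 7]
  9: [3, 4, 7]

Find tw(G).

A width-3 tree decomposition is:
Bags: B1 = {1, 2, 4, 7}  B2 = {1, 3, 4, 7}  B3 = {1, 4, 7, 8}  B4 = {1, 2, 4, 5}  B5 = {3, 4, 7, 9}  B6 = {3, 4, 6, 7}
Tree: B1–B2, B1–B3, B1–B4, B2–B5, B5–B6
The largest bag has 4 vertices, giving width 3; this decomposition certifies tw(G) ≤ 3. For the lower bound, the 4 vertices {1, 2, 4, 5} are pairwise adjacent, and any tree decomposition puts a clique entirely inside one bag — forcing width ≥ 3. Therefore the treewidth is 3.

3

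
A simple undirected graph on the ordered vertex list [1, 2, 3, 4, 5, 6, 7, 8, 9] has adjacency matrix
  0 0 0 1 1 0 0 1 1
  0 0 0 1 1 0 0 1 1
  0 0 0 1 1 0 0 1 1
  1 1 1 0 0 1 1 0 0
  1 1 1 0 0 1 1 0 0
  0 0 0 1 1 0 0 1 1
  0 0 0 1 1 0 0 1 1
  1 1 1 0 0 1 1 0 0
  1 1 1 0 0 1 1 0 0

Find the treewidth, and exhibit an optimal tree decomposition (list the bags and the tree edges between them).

Treewidth 4.
One optimal decomposition is:
Bags: B1 = {1, 4, 5, 8, 9}  B2 = {4, 5, 7, 8, 9}  B3 = {4, 5, 6, 8, 9}  B4 = {2, 4, 5, 8, 9}  B5 = {3, 4, 5, 8, 9}
Tree: B1–B2, B2–B3, B3–B4, B4–B5

The largest bag has 5 vertices, giving width 4; this decomposition certifies tw(G) ≤ 4. For the lower bound: the 5 vertex sets {1,8}, {7,9}, {5,6}, {4}, {2} are disjoint, each induces a connected subgraph, and every pair is joined by at least one edge of G. Contracting each set to a single vertex therefore yields K_{5} as a minor, and since treewidth is minor-monotone, tw(G) ≥ tw(K_{5}) = 4. Hence tw(G) = 4 exactly.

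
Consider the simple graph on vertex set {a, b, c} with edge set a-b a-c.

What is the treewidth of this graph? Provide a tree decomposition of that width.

Treewidth 1.
One such decomposition:
Bags: B1 = {a, c}  B2 = {a, b}
Tree: B1–B2

Every bag has size at most 2, so the width is 2 − 1 = 1 and tw(G) ≤ 1. Any graph with an edge has treewidth ≥ 1, and G has the edge a–c. Hence tw(G) = 1 exactly.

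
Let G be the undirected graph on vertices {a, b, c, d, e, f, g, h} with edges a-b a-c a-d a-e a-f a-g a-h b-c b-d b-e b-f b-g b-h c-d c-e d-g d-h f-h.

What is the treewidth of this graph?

3

A width-3 tree decomposition is:
Bags: B1 = {a, b, d, h}  B2 = {a, b, c, d}  B3 = {a, b, f, h}  B4 = {a, b, d, g}  B5 = {a, b, c, e}
Tree: B1–B2, B1–B3, B2–B4, B2–B5
Each bag holds 4 vertices, so the decomposition has width 3, which upper-bounds the treewidth. For the lower bound, the 4 vertices {a, b, d, g} are pairwise adjacent, and any tree decomposition puts a clique entirely inside one bag — forcing width ≥ 3. The upper and lower bounds meet at 3, so that is the treewidth.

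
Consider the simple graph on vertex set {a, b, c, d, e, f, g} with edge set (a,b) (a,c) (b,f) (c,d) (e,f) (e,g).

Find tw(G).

A width-1 tree decomposition is:
Bags: B1 = {e, g}  B2 = {e, f}  B3 = {b, f}  B4 = {a, b}  B5 = {a, c}  B6 = {c, d}
Tree: B1–B2, B2–B3, B3–B4, B4–B5, B5–B6
Each bag holds 2 vertices, so the decomposition has width 1, which upper-bounds the treewidth. Any graph with an edge has treewidth ≥ 1, and G has the edge g–e. Hence tw(G) = 1 exactly.

1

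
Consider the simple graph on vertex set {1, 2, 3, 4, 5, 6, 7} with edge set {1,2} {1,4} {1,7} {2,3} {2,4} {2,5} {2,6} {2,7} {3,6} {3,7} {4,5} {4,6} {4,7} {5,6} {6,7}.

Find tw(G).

3

A width-3 tree decomposition is:
Bags: B1 = {2, 4, 5, 6}  B2 = {2, 4, 6, 7}  B3 = {1, 2, 4, 7}  B4 = {2, 3, 6, 7}
Tree: B1–B2, B2–B3, B2–B4
Every bag has size at most 4, so the width is 4 − 1 = 3 and tw(G) ≤ 3. On the other hand G contains the 4-clique {2, 3, 6, 7}. A clique must lie in a single bag of any decomposition, so no decomposition can have width below 3. Hence tw(G) = 3 exactly.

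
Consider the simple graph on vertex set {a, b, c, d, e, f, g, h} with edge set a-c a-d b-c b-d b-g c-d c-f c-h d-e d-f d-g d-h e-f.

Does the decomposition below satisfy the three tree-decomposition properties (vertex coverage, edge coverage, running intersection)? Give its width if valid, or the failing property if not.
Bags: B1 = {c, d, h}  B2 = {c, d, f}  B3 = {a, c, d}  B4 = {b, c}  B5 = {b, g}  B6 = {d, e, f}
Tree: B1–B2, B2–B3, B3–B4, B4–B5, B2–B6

No — edge (d,b) lies in no bag.

A tree decomposition must satisfy three properties: every vertex lies in some bag; for every edge, both endpoints lie together in some bag; and for every vertex, the bags containing it form a connected subtree. Here edge (d,b) lies in no bag, so the decomposition is invalid.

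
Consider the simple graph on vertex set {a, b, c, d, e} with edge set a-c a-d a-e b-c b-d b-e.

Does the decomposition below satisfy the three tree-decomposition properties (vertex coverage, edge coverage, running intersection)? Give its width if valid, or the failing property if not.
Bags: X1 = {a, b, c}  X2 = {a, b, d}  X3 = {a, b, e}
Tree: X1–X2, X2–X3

Yes; width 2.

Every vertex of G appears in some bag (union = {a, b, c, d, e}); every edge is covered by a bag; and for each vertex v the set of bags containing v is connected in the bag tree. The decomposition is therefore valid. The largest bag has 3 vertices, so the width is 2.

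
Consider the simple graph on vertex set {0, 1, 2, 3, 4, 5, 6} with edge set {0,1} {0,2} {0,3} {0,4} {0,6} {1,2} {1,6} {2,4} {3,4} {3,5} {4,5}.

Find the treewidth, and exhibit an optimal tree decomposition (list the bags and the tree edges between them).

The largest bag has 3 vertices, giving width 2; this decomposition certifies tw(G) ≤ 2. For the lower bound, the 3 vertices {0, 1, 2} are pairwise adjacent, and any tree decomposition puts a clique entirely inside one bag — forcing width ≥ 2. Combining the bounds, tw(G) = 2.

Treewidth 2.
One optimal decomposition is:
Bags: B1 = {0, 3, 4}  B2 = {3, 4, 5}  B3 = {0, 2, 4}  B4 = {0, 1, 2}  B5 = {0, 1, 6}
Tree: B1–B2, B1–B3, B3–B4, B4–B5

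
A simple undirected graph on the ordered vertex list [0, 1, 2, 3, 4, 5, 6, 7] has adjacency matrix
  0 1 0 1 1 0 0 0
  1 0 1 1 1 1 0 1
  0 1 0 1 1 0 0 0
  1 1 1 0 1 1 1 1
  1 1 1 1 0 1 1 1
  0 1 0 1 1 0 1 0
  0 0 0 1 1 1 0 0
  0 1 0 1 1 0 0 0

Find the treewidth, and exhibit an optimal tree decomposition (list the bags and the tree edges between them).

Treewidth 3.
One such decomposition:
Bags: B1 = {1, 3, 4, 7}  B2 = {1, 2, 3, 4}  B3 = {1, 3, 4, 5}  B4 = {0, 1, 3, 4}  B5 = {3, 4, 5, 6}
Tree: B1–B2, B2–B3, B3–B4, B3–B5

Every bag has size at most 4, so the width is 4 − 1 = 3 and tw(G) ≤ 3. On the other hand G contains the 4-clique {0, 1, 3, 4}. A clique must lie in a single bag of any decomposition, so no decomposition can have width below 3. Combining the bounds, tw(G) = 3.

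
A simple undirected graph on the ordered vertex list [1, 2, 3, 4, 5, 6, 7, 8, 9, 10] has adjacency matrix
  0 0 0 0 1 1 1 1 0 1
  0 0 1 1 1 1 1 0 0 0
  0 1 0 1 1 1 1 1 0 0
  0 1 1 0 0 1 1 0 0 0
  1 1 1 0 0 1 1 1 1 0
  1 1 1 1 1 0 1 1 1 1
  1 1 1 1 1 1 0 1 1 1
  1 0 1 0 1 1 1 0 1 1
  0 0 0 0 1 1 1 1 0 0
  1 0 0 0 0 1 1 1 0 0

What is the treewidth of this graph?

4

A width-4 tree decomposition is:
Bags: B1 = {2, 3, 4, 6, 7}  B2 = {2, 3, 5, 6, 7}  B3 = {3, 5, 6, 7, 8}  B4 = {1, 5, 6, 7, 8}  B5 = {5, 6, 7, 8, 9}  B6 = {1, 6, 7, 8, 10}
Tree: B1–B2, B2–B3, B3–B4, B3–B5, B4–B6
The largest bag has 5 vertices, giving width 4; this decomposition certifies tw(G) ≤ 4. Conversely, {1, 6, 7, 8, 10} is a clique of size 5, and the vertices of any clique must share a bag in every tree decomposition; so some bag has ≥ 5 vertices and tw(G) ≥ 4. Combining the bounds, tw(G) = 4.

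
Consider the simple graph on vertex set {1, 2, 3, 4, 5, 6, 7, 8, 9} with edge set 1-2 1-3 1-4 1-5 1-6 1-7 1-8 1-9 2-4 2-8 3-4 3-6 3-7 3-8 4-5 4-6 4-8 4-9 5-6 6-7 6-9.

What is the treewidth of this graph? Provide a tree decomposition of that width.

The largest bag has 4 vertices, giving width 3; this decomposition certifies tw(G) ≤ 3. For the lower bound, the 4 vertices {1, 2, 4, 8} are pairwise adjacent, and any tree decomposition puts a clique entirely inside one bag — forcing width ≥ 3. Therefore the treewidth is 3.

Treewidth 3.
Bags: B1 = {1, 3, 4, 6}  B2 = {1, 4, 5, 6}  B3 = {1, 4, 6, 9}  B4 = {1, 3, 6, 7}  B5 = {1, 3, 4, 8}  B6 = {1, 2, 4, 8}
Tree: B1–B2, B1–B3, B1–B4, B1–B5, B5–B6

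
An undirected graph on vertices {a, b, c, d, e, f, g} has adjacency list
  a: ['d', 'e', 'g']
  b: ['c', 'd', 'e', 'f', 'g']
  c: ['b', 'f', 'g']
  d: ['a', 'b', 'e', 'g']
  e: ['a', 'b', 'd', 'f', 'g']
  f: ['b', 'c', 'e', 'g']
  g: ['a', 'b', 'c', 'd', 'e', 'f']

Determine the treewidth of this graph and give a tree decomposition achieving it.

Each bag holds 4 vertices, so the decomposition has width 3, which upper-bounds the treewidth. On the other hand G contains the 4-clique {a, d, e, g}. A clique must lie in a single bag of any decomposition, so no decomposition can have width below 3. Combining the bounds, tw(G) = 3.

Treewidth 3.
One optimal decomposition is:
Bags: B1 = {b, e, f, g}  B2 = {b, d, e, g}  B3 = {b, c, f, g}  B4 = {a, d, e, g}
Tree: B1–B2, B1–B3, B2–B4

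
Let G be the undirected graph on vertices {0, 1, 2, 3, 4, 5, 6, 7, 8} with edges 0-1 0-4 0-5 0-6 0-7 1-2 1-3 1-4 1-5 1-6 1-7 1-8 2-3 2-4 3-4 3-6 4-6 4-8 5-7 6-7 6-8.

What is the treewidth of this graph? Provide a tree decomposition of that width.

Treewidth 3.
One optimal decomposition is:
Bags: B1 = {1, 3, 4, 6}  B2 = {1, 2, 3, 4}  B3 = {0, 1, 4, 6}  B4 = {1, 4, 6, 8}  B5 = {0, 1, 6, 7}  B6 = {0, 1, 5, 7}
Tree: B1–B2, B1–B3, B1–B4, B3–B5, B5–B6

Each bag holds 4 vertices, so the decomposition has width 3, which upper-bounds the treewidth. Conversely, {1, 2, 3, 4} is a clique of size 4, and the vertices of any clique must share a bag in every tree decomposition; so some bag has ≥ 4 vertices and tw(G) ≥ 3. The upper and lower bounds meet at 3, so that is the treewidth.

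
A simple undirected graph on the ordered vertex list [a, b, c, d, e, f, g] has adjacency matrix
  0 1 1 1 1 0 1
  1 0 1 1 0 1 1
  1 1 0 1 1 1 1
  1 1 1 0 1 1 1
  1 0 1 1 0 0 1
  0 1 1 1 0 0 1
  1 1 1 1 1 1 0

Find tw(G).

4

A width-4 tree decomposition is:
Bags: B1 = {a, b, c, d, g}  B2 = {b, c, d, f, g}  B3 = {a, c, d, e, g}
Tree: B1–B2, B1–B3
Each bag holds 5 vertices, so the decomposition has width 4, which upper-bounds the treewidth. For the lower bound, the 5 vertices {b, c, d, f, g} are pairwise adjacent, and any tree decomposition puts a clique entirely inside one bag — forcing width ≥ 4. Combining the bounds, tw(G) = 4.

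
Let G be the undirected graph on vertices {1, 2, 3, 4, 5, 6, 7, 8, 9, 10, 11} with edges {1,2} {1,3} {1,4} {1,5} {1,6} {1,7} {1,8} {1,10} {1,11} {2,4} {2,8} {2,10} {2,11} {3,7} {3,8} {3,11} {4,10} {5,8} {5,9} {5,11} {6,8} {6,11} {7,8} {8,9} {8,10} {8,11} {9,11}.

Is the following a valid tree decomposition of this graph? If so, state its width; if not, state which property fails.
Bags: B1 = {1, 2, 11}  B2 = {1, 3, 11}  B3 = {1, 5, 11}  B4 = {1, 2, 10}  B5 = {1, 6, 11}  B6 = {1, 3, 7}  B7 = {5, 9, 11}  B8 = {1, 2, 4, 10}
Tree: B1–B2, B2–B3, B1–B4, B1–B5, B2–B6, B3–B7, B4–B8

A tree decomposition must satisfy three properties: every vertex lies in some bag; for every edge, both endpoints lie together in some bag; and for every vertex, the bags containing it form a connected subtree. Here vertex 8 appears in no bag, so the decomposition is invalid.

No — vertex 8 appears in no bag.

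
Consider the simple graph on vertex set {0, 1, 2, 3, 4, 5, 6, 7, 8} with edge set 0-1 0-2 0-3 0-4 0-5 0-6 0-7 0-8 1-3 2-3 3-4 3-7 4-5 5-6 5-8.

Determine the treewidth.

A width-2 tree decomposition is:
Bags: B1 = {0, 1, 3}  B2 = {0, 3, 4}  B3 = {0, 2, 3}  B4 = {0, 4, 5}  B5 = {0, 5, 8}  B6 = {0, 5, 6}  B7 = {0, 3, 7}
Tree: B1–B2, B2–B3, B2–B4, B4–B5, B4–B6, B1–B7
The largest bag has 3 vertices, giving width 2; this decomposition certifies tw(G) ≤ 2. Conversely, {0, 5, 8} is a clique of size 3, and the vertices of any clique must share a bag in every tree decomposition; so some bag has ≥ 3 vertices and tw(G) ≥ 2. The upper and lower bounds meet at 2, so that is the treewidth.

2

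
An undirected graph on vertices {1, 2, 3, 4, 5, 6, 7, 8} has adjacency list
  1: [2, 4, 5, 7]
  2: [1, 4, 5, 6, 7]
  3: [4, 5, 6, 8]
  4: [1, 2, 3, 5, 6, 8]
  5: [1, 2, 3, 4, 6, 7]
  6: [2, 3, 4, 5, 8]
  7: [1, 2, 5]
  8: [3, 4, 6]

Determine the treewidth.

A width-3 tree decomposition is:
Bags: B1 = {1, 2, 4, 5}  B2 = {2, 4, 5, 6}  B3 = {3, 4, 5, 6}  B4 = {3, 4, 6, 8}  B5 = {1, 2, 5, 7}
Tree: B1–B2, B2–B3, B3–B4, B1–B5
Every bag has size at most 4, so the width is 4 − 1 = 3 and tw(G) ≤ 3. On the other hand G contains the 4-clique {3, 4, 6, 8}. A clique must lie in a single bag of any decomposition, so no decomposition can have width below 3. Therefore the treewidth is 3.

3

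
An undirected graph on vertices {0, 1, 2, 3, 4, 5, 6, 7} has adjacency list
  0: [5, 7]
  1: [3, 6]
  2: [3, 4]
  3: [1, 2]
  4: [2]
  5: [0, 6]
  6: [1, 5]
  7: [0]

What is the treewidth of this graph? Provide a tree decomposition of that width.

Each bag holds 2 vertices, so the decomposition has width 1, which upper-bounds the treewidth. Any graph with an edge has treewidth ≥ 1, and G has the edge 7–0. Combining the bounds, tw(G) = 1.

Treewidth 1.
One such decomposition:
Bags: B1 = {0, 7}  B2 = {0, 5}  B3 = {5, 6}  B4 = {1, 6}  B5 = {1, 3}  B6 = {2, 3}  B7 = {2, 4}
Tree: B1–B2, B2–B3, B3–B4, B4–B5, B5–B6, B6–B7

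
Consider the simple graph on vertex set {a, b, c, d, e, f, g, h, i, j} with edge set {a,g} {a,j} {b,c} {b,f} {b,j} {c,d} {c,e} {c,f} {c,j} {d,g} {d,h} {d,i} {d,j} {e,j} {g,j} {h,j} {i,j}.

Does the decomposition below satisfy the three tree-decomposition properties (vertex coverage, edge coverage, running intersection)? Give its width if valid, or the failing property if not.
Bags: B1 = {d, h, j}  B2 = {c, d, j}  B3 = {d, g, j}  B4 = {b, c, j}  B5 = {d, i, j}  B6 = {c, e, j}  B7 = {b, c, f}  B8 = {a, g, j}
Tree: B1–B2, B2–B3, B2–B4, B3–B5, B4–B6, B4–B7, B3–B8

Every vertex of G appears in some bag (union = {a, b, c, d, e, f, g, h, i, j}); every edge is covered by a bag; and for each vertex v the set of bags containing v is connected in the bag tree. The decomposition is therefore valid. The largest bag has 3 vertices, so the width is 2.

Yes; width 2.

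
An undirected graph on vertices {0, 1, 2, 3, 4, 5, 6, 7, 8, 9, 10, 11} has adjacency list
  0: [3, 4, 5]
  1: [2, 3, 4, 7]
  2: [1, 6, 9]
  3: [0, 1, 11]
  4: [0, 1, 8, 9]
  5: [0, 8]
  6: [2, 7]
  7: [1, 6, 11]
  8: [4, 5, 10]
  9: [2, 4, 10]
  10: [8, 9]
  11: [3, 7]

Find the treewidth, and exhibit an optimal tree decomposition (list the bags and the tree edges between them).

Every bag has size at most 4, so the width is 4 − 1 = 3 and tw(G) ≤ 3. For the lower bound: the 4 vertex sets {6,7,11}, {3}, {1}, {0,2,4,9} are disjoint, each induces a connected subgraph, and every pair is joined by at least one edge of G. Contracting each set to a single vertex therefore yields K_{4} as a minor, and since treewidth is minor-monotone, tw(G) ≥ tw(K_{4}) = 3. Therefore the treewidth is 3.

Treewidth 3.
One such decomposition:
Bags: B1 = {3, 6, 7, 11}  B2 = {1, 3, 6, 7}  B3 = {1, 2, 3, 6}  B4 = {0, 1, 2, 3}  B5 = {0, 1, 2, 4}  B6 = {0, 2, 4, 9}  B7 = {0, 4, 5, 9}  B8 = {4, 5, 8, 9}  B9 = {5, 8, 9, 10}
Tree: B1–B2, B2–B3, B3–B4, B4–B5, B5–B6, B6–B7, B7–B8, B8–B9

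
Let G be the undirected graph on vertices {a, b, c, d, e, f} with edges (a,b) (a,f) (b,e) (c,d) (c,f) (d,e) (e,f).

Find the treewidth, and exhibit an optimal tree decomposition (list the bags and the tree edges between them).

Treewidth 2.
One such decomposition:
Bags: B1 = {a, b, e}  B2 = {a, e, f}  B3 = {d, e, f}  B4 = {c, d, f}
Tree: B1–B2, B2–B3, B3–B4

The largest bag has 3 vertices, giving width 2; this decomposition certifies tw(G) ≤ 2. For the lower bound, G contains the cycle b–a–f–e–b, so G is not a forest; only forests have treewidth ≤ 1, hence tw(G) ≥ 2. The upper and lower bounds meet at 2, so that is the treewidth.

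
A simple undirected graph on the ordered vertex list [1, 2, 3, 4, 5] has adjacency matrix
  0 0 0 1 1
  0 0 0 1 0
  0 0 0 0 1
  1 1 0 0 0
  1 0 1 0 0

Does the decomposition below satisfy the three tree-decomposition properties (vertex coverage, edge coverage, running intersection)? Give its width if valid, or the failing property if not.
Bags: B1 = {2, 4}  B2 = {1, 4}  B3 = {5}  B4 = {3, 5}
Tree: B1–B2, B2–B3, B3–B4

No — edge (1,5) lies in no bag.

A tree decomposition must satisfy three properties: every vertex lies in some bag; for every edge, both endpoints lie together in some bag; and for every vertex, the bags containing it form a connected subtree. Here edge (1,5) lies in no bag, so the decomposition is invalid.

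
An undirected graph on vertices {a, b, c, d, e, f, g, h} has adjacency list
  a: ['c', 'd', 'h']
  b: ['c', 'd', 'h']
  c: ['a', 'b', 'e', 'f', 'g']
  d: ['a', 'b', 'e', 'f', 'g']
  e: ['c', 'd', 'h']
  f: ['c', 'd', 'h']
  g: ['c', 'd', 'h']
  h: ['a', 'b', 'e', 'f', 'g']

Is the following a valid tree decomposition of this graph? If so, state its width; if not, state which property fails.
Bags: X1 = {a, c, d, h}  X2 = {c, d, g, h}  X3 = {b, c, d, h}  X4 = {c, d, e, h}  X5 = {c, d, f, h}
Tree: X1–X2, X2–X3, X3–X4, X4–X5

Yes; width 3.

Vertex coverage: the bags together contain {a, b, c, d, e, f, g, h}, the full vertex set. Edge coverage: each edge of G has both endpoints in at least one bag. Running intersection: for every vertex, the bags containing it form a connected subtree. All three properties hold, so this is a valid tree decomposition of width max|bag| − 1 = 3, and hence tw(G) ≤ 3.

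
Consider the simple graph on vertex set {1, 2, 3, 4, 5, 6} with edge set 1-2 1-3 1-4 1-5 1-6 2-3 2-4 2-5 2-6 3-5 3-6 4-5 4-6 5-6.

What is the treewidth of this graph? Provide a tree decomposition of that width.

Each bag holds 5 vertices, so the decomposition has width 4, which upper-bounds the treewidth. On the other hand G contains the 5-clique {1, 2, 3, 5, 6}. A clique must lie in a single bag of any decomposition, so no decomposition can have width below 4. Therefore the treewidth is 4.

Treewidth 4.
One such decomposition:
Bags: B1 = {1, 2, 4, 5, 6}  B2 = {1, 2, 3, 5, 6}
Tree: B1–B2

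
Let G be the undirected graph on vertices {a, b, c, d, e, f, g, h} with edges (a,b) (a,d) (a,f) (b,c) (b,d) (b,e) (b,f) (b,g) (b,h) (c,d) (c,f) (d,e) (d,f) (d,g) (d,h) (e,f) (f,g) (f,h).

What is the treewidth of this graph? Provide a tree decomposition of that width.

Treewidth 3.
Bags: B1 = {b, d, e, f}  B2 = {b, d, f, h}  B3 = {a, b, d, f}  B4 = {b, c, d, f}  B5 = {b, d, f, g}
Tree: B1–B2, B2–B3, B2–B4, B1–B5

The largest bag has 4 vertices, giving width 3; this decomposition certifies tw(G) ≤ 3. Conversely, {b, d, f, g} is a clique of size 4, and the vertices of any clique must share a bag in every tree decomposition; so some bag has ≥ 4 vertices and tw(G) ≥ 3. Combining the bounds, tw(G) = 3.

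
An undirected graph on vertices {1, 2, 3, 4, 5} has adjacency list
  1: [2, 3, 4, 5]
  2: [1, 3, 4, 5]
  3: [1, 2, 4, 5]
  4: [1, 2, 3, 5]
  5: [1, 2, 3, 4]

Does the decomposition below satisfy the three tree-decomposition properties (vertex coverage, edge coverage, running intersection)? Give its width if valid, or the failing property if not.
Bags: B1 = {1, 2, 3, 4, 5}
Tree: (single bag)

Yes; width 4.

Every vertex of G appears in some bag (union = {1, 2, 3, 4, 5}); every edge is covered by a bag; and for each vertex v the set of bags containing v is connected in the bag tree. The decomposition is therefore valid. The largest bag has 5 vertices, so the width is 4.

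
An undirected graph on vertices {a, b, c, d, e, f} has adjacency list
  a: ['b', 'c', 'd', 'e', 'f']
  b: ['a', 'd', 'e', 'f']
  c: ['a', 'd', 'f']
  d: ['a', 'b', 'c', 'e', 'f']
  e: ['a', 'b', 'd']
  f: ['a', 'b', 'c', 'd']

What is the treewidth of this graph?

A width-3 tree decomposition is:
Bags: B1 = {a, b, d, f}  B2 = {a, c, d, f}  B3 = {a, b, d, e}
Tree: B1–B2, B1–B3
Every bag has size at most 4, so the width is 4 − 1 = 3 and tw(G) ≤ 3. On the other hand G contains the 4-clique {a, b, d, e}. A clique must lie in a single bag of any decomposition, so no decomposition can have width below 3. Combining the bounds, tw(G) = 3.

3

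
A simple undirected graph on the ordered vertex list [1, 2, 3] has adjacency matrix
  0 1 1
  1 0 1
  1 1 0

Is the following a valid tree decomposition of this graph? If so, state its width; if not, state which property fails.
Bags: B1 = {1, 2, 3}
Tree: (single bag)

Yes; width 2.

Checking the three conditions: (i) the bags cover all of {1, 2, 3}; (ii) for each edge, some bag contains both endpoints; (iii) the bags containing any fixed vertex form a subtree. All hold, so the decomposition is valid with width 3 − 1 = 2.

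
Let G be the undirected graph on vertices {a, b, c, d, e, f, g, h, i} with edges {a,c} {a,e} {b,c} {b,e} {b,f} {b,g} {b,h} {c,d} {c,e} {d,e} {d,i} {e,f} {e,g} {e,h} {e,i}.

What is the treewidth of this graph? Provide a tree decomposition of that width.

Treewidth 2.
One optimal decomposition is:
Bags: B1 = {b, c, e}  B2 = {b, e, g}  B3 = {b, e, h}  B4 = {b, e, f}  B5 = {a, c, e}  B6 = {c, d, e}  B7 = {d, e, i}
Tree: B1–B2, B1–B3, B3–B4, B1–B5, B5–B6, B6–B7

Every bag has size at most 3, so the width is 3 − 1 = 2 and tw(G) ≤ 2. For the lower bound, the 3 vertices {c, d, e} are pairwise adjacent, and any tree decomposition puts a clique entirely inside one bag — forcing width ≥ 2. Therefore the treewidth is 2.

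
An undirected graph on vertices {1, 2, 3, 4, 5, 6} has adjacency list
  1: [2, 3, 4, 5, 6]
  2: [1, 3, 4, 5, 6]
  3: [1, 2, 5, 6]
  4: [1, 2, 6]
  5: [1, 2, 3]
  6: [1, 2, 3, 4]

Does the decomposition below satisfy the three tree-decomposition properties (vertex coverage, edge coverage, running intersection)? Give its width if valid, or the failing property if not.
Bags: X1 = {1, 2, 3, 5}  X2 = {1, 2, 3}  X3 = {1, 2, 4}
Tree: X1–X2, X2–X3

A tree decomposition must satisfy three properties: every vertex lies in some bag; for every edge, both endpoints lie together in some bag; and for every vertex, the bags containing it form a connected subtree. Here vertex 6 appears in no bag, so the decomposition is invalid.

No — vertex 6 appears in no bag.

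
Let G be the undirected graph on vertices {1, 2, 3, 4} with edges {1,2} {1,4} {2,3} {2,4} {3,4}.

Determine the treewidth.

A width-2 tree decomposition is:
Bags: B1 = {2, 3, 4}  B2 = {1, 2, 4}
Tree: B1–B2
Each bag holds 3 vertices, so the decomposition has width 2, which upper-bounds the treewidth. Conversely, {1, 2, 4} is a clique of size 3, and the vertices of any clique must share a bag in every tree decomposition; so some bag has ≥ 3 vertices and tw(G) ≥ 2. Therefore the treewidth is 2.

2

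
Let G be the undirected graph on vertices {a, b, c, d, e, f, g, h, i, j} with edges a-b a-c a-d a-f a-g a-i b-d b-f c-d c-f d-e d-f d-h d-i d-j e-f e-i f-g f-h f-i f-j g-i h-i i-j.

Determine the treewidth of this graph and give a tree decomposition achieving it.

Every bag has size at most 4, so the width is 4 − 1 = 3 and tw(G) ≤ 3. On the other hand G contains the 4-clique {a, c, d, f}. A clique must lie in a single bag of any decomposition, so no decomposition can have width below 3. Therefore the treewidth is 3.

Treewidth 3.
One optimal decomposition is:
Bags: B1 = {d, e, f, i}  B2 = {d, f, h, i}  B3 = {d, f, i, j}  B4 = {a, d, f, i}  B5 = {a, c, d, f}  B6 = {a, b, d, f}  B7 = {a, f, g, i}
Tree: B1–B2, B1–B3, B2–B4, B4–B5, B4–B6, B4–B7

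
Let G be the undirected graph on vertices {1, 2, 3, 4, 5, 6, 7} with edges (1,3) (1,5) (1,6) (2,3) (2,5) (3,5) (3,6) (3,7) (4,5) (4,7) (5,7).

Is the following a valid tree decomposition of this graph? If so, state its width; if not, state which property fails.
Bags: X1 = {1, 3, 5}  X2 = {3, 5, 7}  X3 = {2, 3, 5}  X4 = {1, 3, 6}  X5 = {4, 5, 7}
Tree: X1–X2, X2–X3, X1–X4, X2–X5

Yes; width 2.

Checking the three conditions: (i) the bags cover all of {1, 2, 3, 4, 5, 6, 7}; (ii) for each edge, some bag contains both endpoints; (iii) the bags containing any fixed vertex form a subtree. All hold, so the decomposition is valid with width 3 − 1 = 2.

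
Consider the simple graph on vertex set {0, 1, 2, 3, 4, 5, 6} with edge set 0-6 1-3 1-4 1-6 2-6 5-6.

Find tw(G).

A width-1 tree decomposition is:
Bags: B1 = {1, 3}  B2 = {1, 6}  B3 = {2, 6}  B4 = {1, 4}  B5 = {0, 6}  B6 = {5, 6}
Tree: B1–B2, B2–B3, B1–B4, B3–B5, B2–B6
The largest bag has 2 vertices, giving width 1; this decomposition certifies tw(G) ≤ 1. Since G has at least one edge (e.g. 1–3), it is not an edgeless graph, so tw(G) ≥ 1. The upper and lower bounds meet at 1, so that is the treewidth.

1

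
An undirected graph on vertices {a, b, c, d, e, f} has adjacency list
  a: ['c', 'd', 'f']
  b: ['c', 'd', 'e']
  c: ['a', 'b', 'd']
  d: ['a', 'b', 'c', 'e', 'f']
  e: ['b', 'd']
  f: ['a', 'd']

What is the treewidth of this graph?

A width-2 tree decomposition is:
Bags: B1 = {a, c, d}  B2 = {a, d, f}  B3 = {b, c, d}  B4 = {b, d, e}
Tree: B1–B2, B1–B3, B3–B4
The largest bag has 3 vertices, giving width 2; this decomposition certifies tw(G) ≤ 2. On the other hand G contains the 3-clique {a, c, d}. A clique must lie in a single bag of any decomposition, so no decomposition can have width below 2. The upper and lower bounds meet at 2, so that is the treewidth.

2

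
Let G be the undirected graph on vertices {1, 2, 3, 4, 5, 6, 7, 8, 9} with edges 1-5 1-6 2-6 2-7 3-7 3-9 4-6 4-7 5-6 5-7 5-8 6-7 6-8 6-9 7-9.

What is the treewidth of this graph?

2

A width-2 tree decomposition is:
Bags: B1 = {5, 6, 7}  B2 = {2, 6, 7}  B3 = {4, 6, 7}  B4 = {6, 7, 9}  B5 = {1, 5, 6}  B6 = {5, 6, 8}  B7 = {3, 7, 9}
Tree: B1–B2, B2–B3, B3–B4, B1–B5, B1–B6, B4–B7
The largest bag has 3 vertices, giving width 2; this decomposition certifies tw(G) ≤ 2. For the lower bound, the 3 vertices {3, 7, 9} are pairwise adjacent, and any tree decomposition puts a clique entirely inside one bag — forcing width ≥ 2. Combining the bounds, tw(G) = 2.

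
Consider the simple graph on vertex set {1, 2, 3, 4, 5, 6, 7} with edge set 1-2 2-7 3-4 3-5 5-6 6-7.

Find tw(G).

1

A width-1 tree decomposition is:
Bags: B1 = {3, 4}  B2 = {3, 5}  B3 = {5, 6}  B4 = {6, 7}  B5 = {2, 7}  B6 = {1, 2}
Tree: B1–B2, B2–B3, B3–B4, B4–B5, B5–B6
The largest bag has 2 vertices, giving width 1; this decomposition certifies tw(G) ≤ 1. G has an edge, so its treewidth is at least 1. The upper and lower bounds meet at 1, so that is the treewidth.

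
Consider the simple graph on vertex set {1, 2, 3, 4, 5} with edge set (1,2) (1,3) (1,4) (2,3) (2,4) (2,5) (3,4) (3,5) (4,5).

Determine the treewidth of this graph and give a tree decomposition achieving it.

Each bag holds 4 vertices, so the decomposition has width 3, which upper-bounds the treewidth. For the lower bound, the 4 vertices {1, 2, 3, 4} are pairwise adjacent, and any tree decomposition puts a clique entirely inside one bag — forcing width ≥ 3. Therefore the treewidth is 3.

Treewidth 3.
Bags: B1 = {1, 2, 3, 4}  B2 = {2, 3, 4, 5}
Tree: B1–B2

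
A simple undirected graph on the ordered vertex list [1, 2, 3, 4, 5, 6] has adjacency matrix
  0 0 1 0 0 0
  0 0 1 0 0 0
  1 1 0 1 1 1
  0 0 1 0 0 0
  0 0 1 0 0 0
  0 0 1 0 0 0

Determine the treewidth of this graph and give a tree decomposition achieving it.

Every bag has size at most 2, so the width is 2 − 1 = 1 and tw(G) ≤ 1. G has an edge, so its treewidth is at least 1. Therefore the treewidth is 1.

Treewidth 1.
One such decomposition:
Bags: B1 = {2, 3}  B2 = {3, 4}  B3 = {1, 3}  B4 = {3, 5}  B5 = {3, 6}
Tree: B1–B2, B1–B3, B2–B4, B4–B5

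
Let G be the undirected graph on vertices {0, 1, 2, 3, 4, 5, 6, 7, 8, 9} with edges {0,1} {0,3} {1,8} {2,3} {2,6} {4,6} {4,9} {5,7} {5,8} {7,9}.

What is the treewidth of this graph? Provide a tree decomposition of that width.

Treewidth 2.
Bags: B1 = {2, 3, 6}  B2 = {3, 4, 6}  B3 = {3, 4, 9}  B4 = {3, 7, 9}  B5 = {3, 5, 7}  B6 = {3, 5, 8}  B7 = {1, 3, 8}  B8 = {0, 1, 3}
Tree: B1–B2, B2–B3, B3–B4, B4–B5, B5–B6, B6–B7, B7–B8

Every bag has size at most 3, so the width is 3 − 1 = 2 and tw(G) ≤ 2. The edges 3–2–6–4–9–7–5–8–1–0–3 form a cycle, so G is not a tree and its treewidth is at least 2. Combining the bounds, tw(G) = 2.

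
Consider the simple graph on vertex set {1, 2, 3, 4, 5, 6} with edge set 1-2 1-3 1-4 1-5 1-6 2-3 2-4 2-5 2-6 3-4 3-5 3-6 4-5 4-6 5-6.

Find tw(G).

A width-5 tree decomposition is:
Bags: B1 = {1, 2, 3, 4, 5, 6}
Tree: (single bag)
With just one bag of size 6, the width is 6 − 1 = 5, so tw(G) ≤ 5. Conversely, {1, 2, 3, 4, 5, 6} is a clique of size 6, and the vertices of any clique must share a bag in every tree decomposition; so some bag has ≥ 6 vertices and tw(G) ≥ 5. Therefore the treewidth is 5.

5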